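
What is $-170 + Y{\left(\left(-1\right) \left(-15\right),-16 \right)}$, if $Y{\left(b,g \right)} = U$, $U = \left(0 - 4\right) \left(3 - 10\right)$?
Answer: $-142$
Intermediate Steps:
$U = 28$ ($U = \left(-4\right) \left(-7\right) = 28$)
$Y{\left(b,g \right)} = 28$
$-170 + Y{\left(\left(-1\right) \left(-15\right),-16 \right)} = -170 + 28 = -142$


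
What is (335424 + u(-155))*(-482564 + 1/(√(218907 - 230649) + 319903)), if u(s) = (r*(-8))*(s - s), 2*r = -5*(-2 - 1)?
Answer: 335424*(-482564*√11742 + 154373671291*I)/(√11742 - 319903*I) ≈ -1.6186e+11 + 0.015625*I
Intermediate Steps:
r = 15/2 (r = (-5*(-2 - 1))/2 = (-5*(-3))/2 = (½)*15 = 15/2 ≈ 7.5000)
u(s) = 0 (u(s) = ((15/2)*(-8))*(s - s) = -60*0 = 0)
(335424 + u(-155))*(-482564 + 1/(√(218907 - 230649) + 319903)) = (335424 + 0)*(-482564 + 1/(√(218907 - 230649) + 319903)) = 335424*(-482564 + 1/(√(-11742) + 319903)) = 335424*(-482564 + 1/(I*√11742 + 319903)) = 335424*(-482564 + 1/(319903 + I*√11742)) = -161863547136 + 335424/(319903 + I*√11742)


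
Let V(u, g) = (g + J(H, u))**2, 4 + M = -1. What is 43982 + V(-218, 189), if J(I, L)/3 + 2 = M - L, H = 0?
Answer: 719666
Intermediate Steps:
M = -5 (M = -4 - 1 = -5)
J(I, L) = -21 - 3*L (J(I, L) = -6 + 3*(-5 - L) = -6 + (-15 - 3*L) = -21 - 3*L)
V(u, g) = (-21 + g - 3*u)**2 (V(u, g) = (g + (-21 - 3*u))**2 = (-21 + g - 3*u)**2)
43982 + V(-218, 189) = 43982 + (21 - 1*189 + 3*(-218))**2 = 43982 + (21 - 189 - 654)**2 = 43982 + (-822)**2 = 43982 + 675684 = 719666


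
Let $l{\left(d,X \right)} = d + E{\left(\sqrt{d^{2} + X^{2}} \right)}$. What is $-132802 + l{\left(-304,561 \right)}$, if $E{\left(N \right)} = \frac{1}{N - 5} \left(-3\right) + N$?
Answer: $- \frac{18063016629}{135704} + \frac{135703 \sqrt{407137}}{135704} \approx -1.3247 \cdot 10^{5}$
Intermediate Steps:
$E{\left(N \right)} = N - \frac{3}{-5 + N}$ ($E{\left(N \right)} = \frac{1}{-5 + N} \left(-3\right) + N = - \frac{3}{-5 + N} + N = N - \frac{3}{-5 + N}$)
$l{\left(d,X \right)} = d + \frac{-3 + X^{2} + d^{2} - 5 \sqrt{X^{2} + d^{2}}}{-5 + \sqrt{X^{2} + d^{2}}}$ ($l{\left(d,X \right)} = d + \frac{-3 + \left(\sqrt{d^{2} + X^{2}}\right)^{2} - 5 \sqrt{d^{2} + X^{2}}}{-5 + \sqrt{d^{2} + X^{2}}} = d + \frac{-3 + \left(\sqrt{X^{2} + d^{2}}\right)^{2} - 5 \sqrt{X^{2} + d^{2}}}{-5 + \sqrt{X^{2} + d^{2}}} = d + \frac{-3 + \left(X^{2} + d^{2}\right) - 5 \sqrt{X^{2} + d^{2}}}{-5 + \sqrt{X^{2} + d^{2}}} = d + \frac{-3 + X^{2} + d^{2} - 5 \sqrt{X^{2} + d^{2}}}{-5 + \sqrt{X^{2} + d^{2}}}$)
$-132802 + l{\left(-304,561 \right)} = -132802 + \frac{-3 + 561^{2} + \left(-304\right)^{2} - 5 \sqrt{561^{2} + \left(-304\right)^{2}} - 304 \left(-5 + \sqrt{561^{2} + \left(-304\right)^{2}}\right)}{-5 + \sqrt{561^{2} + \left(-304\right)^{2}}} = -132802 + \frac{-3 + 314721 + 92416 - 5 \sqrt{314721 + 92416} - 304 \left(-5 + \sqrt{314721 + 92416}\right)}{-5 + \sqrt{314721 + 92416}} = -132802 + \frac{-3 + 314721 + 92416 - 5 \sqrt{407137} - 304 \left(-5 + \sqrt{407137}\right)}{-5 + \sqrt{407137}} = -132802 + \frac{-3 + 314721 + 92416 - 5 \sqrt{407137} + \left(1520 - 304 \sqrt{407137}\right)}{-5 + \sqrt{407137}} = -132802 + \frac{408654 - 309 \sqrt{407137}}{-5 + \sqrt{407137}}$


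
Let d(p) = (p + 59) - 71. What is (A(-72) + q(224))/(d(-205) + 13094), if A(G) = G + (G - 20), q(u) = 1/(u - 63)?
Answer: -26403/2073197 ≈ -0.012735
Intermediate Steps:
q(u) = 1/(-63 + u)
d(p) = -12 + p (d(p) = (59 + p) - 71 = -12 + p)
A(G) = -20 + 2*G (A(G) = G + (-20 + G) = -20 + 2*G)
(A(-72) + q(224))/(d(-205) + 13094) = ((-20 + 2*(-72)) + 1/(-63 + 224))/((-12 - 205) + 13094) = ((-20 - 144) + 1/161)/(-217 + 13094) = (-164 + 1/161)/12877 = -26403/161*1/12877 = -26403/2073197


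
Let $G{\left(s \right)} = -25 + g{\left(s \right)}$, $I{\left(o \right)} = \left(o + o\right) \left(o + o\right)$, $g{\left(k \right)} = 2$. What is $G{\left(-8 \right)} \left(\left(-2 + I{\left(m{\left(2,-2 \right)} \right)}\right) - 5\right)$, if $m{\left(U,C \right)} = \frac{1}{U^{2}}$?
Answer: $\frac{621}{4} \approx 155.25$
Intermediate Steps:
$m{\left(U,C \right)} = \frac{1}{U^{2}}$
$I{\left(o \right)} = 4 o^{2}$ ($I{\left(o \right)} = 2 o 2 o = 4 o^{2}$)
$G{\left(s \right)} = -23$ ($G{\left(s \right)} = -25 + 2 = -23$)
$G{\left(-8 \right)} \left(\left(-2 + I{\left(m{\left(2,-2 \right)} \right)}\right) - 5\right) = - 23 \left(\left(-2 + 4 \left(\frac{1}{4}\right)^{2}\right) - 5\right) = - 23 \left(\left(-2 + \frac{4}{16}\right) - 5\right) = - 23 \left(\left(-2 + 4 \cdot \frac{1}{16}\right) - 5\right) = - 23 \left(\left(-2 + \frac{1}{4}\right) - 5\right) = - 23 \left(- \frac{7}{4} - 5\right) = \left(-23\right) \left(- \frac{27}{4}\right) = \frac{621}{4}$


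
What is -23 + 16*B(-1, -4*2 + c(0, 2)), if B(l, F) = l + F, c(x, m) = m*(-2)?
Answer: -231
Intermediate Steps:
c(x, m) = -2*m
B(l, F) = F + l
-23 + 16*B(-1, -4*2 + c(0, 2)) = -23 + 16*((-4*2 - 2*2) - 1) = -23 + 16*((-8 - 4) - 1) = -23 + 16*(-12 - 1) = -23 + 16*(-13) = -23 - 208 = -231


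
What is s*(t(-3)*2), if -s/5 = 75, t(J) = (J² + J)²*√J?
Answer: -27000*I*√3 ≈ -46765.0*I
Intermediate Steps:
t(J) = √J*(J + J²)² (t(J) = (J + J²)²*√J = √J*(J + J²)²)
s = -375 (s = -5*75 = -375)
s*(t(-3)*2) = -375*(-3)^(5/2)*(1 - 3)²*2 = -375*(9*I*√3)*(-2)²*2 = -375*(9*I*√3)*4*2 = -375*36*I*√3*2 = -27000*I*√3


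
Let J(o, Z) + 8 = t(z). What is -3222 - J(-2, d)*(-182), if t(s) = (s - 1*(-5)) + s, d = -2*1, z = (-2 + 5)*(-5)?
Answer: -9228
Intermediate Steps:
z = -15 (z = 3*(-5) = -15)
d = -2
t(s) = 5 + 2*s (t(s) = (s + 5) + s = (5 + s) + s = 5 + 2*s)
J(o, Z) = -33 (J(o, Z) = -8 + (5 + 2*(-15)) = -8 + (5 - 30) = -8 - 25 = -33)
-3222 - J(-2, d)*(-182) = -3222 - (-33)*(-182) = -3222 - 1*6006 = -3222 - 6006 = -9228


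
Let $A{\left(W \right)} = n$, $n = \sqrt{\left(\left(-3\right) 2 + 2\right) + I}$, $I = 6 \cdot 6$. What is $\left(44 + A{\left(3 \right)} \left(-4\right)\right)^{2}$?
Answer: $2448 - 1408 \sqrt{2} \approx 456.79$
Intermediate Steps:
$I = 36$
$n = 4 \sqrt{2}$ ($n = \sqrt{\left(\left(-3\right) 2 + 2\right) + 36} = \sqrt{\left(-6 + 2\right) + 36} = \sqrt{-4 + 36} = \sqrt{32} = 4 \sqrt{2} \approx 5.6569$)
$A{\left(W \right)} = 4 \sqrt{2}$
$\left(44 + A{\left(3 \right)} \left(-4\right)\right)^{2} = \left(44 + 4 \sqrt{2} \left(-4\right)\right)^{2} = \left(44 - 16 \sqrt{2}\right)^{2}$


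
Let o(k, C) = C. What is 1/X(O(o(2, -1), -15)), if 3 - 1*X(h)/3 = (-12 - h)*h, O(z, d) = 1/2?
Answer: 4/111 ≈ 0.036036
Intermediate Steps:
O(z, d) = 1/2
X(h) = 9 - 3*h*(-12 - h) (X(h) = 9 - 3*(-12 - h)*h = 9 - 3*h*(-12 - h))
1/X(O(o(2, -1), -15)) = 1/(9 + 3*(1/2)**2 + 36*(1/2)) = 1/(9 + 3*(1/4) + 18) = 1/(9 + 3/4 + 18) = 1/(111/4) = 4/111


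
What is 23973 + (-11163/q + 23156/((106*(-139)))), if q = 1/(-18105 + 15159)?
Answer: 242449218179/7367 ≈ 3.2910e+7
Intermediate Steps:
q = -1/2946 (q = 1/(-2946) = -1/2946 ≈ -0.00033944)
23973 + (-11163/q + 23156/((106*(-139)))) = 23973 + (-11163/(-1/2946) + 23156/((106*(-139)))) = 23973 + (-11163*(-2946) + 23156/(-14734)) = 23973 + (32886198 + 23156*(-1/14734)) = 23973 + (32886198 - 11578/7367) = 23973 + 242272609088/7367 = 242449218179/7367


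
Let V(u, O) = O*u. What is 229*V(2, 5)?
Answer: 2290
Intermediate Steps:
229*V(2, 5) = 229*(5*2) = 229*10 = 2290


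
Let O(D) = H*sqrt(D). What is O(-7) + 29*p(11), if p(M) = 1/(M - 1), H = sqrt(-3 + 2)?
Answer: 29/10 - sqrt(7) ≈ 0.25425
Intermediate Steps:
H = I (H = sqrt(-1) = I ≈ 1.0*I)
p(M) = 1/(-1 + M)
O(D) = I*sqrt(D)
O(-7) + 29*p(11) = I*sqrt(-7) + 29/(-1 + 11) = I*(I*sqrt(7)) + 29/10 = -sqrt(7) + 29*(1/10) = -sqrt(7) + 29/10 = 29/10 - sqrt(7)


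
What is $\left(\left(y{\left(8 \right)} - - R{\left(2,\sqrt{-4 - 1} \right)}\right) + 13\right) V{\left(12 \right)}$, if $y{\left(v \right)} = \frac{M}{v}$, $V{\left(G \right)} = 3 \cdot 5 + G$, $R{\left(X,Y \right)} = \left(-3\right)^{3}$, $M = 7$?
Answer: $- \frac{2835}{8} \approx -354.38$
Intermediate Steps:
$R{\left(X,Y \right)} = -27$
$V{\left(G \right)} = 15 + G$
$y{\left(v \right)} = \frac{7}{v}$
$\left(\left(y{\left(8 \right)} - - R{\left(2,\sqrt{-4 - 1} \right)}\right) + 13\right) V{\left(12 \right)} = \left(\left(\frac{7}{8} - \left(-1\right) \left(-27\right)\right) + 13\right) \left(15 + 12\right) = \left(\left(7 \cdot \frac{1}{8} - 27\right) + 13\right) 27 = \left(\left(\frac{7}{8} - 27\right) + 13\right) 27 = \left(- \frac{209}{8} + 13\right) 27 = \left(- \frac{105}{8}\right) 27 = - \frac{2835}{8}$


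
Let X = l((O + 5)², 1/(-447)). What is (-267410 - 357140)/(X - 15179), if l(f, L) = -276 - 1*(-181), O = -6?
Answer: 312275/7637 ≈ 40.890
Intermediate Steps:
l(f, L) = -95 (l(f, L) = -276 + 181 = -95)
X = -95
(-267410 - 357140)/(X - 15179) = (-267410 - 357140)/(-95 - 15179) = -624550/(-15274) = -624550*(-1/15274) = 312275/7637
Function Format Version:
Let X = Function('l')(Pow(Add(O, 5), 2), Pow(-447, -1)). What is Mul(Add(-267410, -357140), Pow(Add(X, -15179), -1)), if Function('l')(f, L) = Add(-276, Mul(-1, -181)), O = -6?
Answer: Rational(312275, 7637) ≈ 40.890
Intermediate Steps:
Function('l')(f, L) = -95 (Function('l')(f, L) = Add(-276, 181) = -95)
X = -95
Mul(Add(-267410, -357140), Pow(Add(X, -15179), -1)) = Mul(Add(-267410, -357140), Pow(Add(-95, -15179), -1)) = Mul(-624550, Pow(-15274, -1)) = Mul(-624550, Rational(-1, 15274)) = Rational(312275, 7637)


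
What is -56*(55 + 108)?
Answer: -9128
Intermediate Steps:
-56*(55 + 108) = -56*163 = -9128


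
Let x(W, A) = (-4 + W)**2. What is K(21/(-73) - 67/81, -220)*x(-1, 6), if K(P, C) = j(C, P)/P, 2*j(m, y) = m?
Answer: 8130375/3296 ≈ 2466.7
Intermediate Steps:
j(m, y) = m/2
K(P, C) = C/(2*P) (K(P, C) = (C/2)/P = C/(2*P))
K(21/(-73) - 67/81, -220)*x(-1, 6) = ((1/2)*(-220)/(21/(-73) - 67/81))*(-4 - 1)**2 = ((1/2)*(-220)/(21*(-1/73) - 67*1/81))*(-5)**2 = ((1/2)*(-220)/(-21/73 - 67/81))*25 = ((1/2)*(-220)/(-6592/5913))*25 = ((1/2)*(-220)*(-5913/6592))*25 = (325215/3296)*25 = 8130375/3296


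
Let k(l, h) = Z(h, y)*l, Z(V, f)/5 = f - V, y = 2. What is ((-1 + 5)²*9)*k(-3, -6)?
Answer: -17280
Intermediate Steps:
Z(V, f) = -5*V + 5*f (Z(V, f) = 5*(f - V) = -5*V + 5*f)
k(l, h) = l*(10 - 5*h) (k(l, h) = (-5*h + 5*2)*l = (-5*h + 10)*l = (10 - 5*h)*l = l*(10 - 5*h))
((-1 + 5)²*9)*k(-3, -6) = ((-1 + 5)²*9)*(5*(-3)*(2 - 1*(-6))) = (4²*9)*(5*(-3)*(2 + 6)) = (16*9)*(5*(-3)*8) = 144*(-120) = -17280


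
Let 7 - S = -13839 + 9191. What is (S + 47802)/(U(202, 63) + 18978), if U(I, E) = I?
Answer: 52457/19180 ≈ 2.7350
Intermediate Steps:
S = 4655 (S = 7 - (-13839 + 9191) = 7 - 1*(-4648) = 7 + 4648 = 4655)
(S + 47802)/(U(202, 63) + 18978) = (4655 + 47802)/(202 + 18978) = 52457/19180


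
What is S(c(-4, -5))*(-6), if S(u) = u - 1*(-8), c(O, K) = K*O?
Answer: -168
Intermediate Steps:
S(u) = 8 + u (S(u) = u + 8 = 8 + u)
S(c(-4, -5))*(-6) = (8 - 5*(-4))*(-6) = (8 + 20)*(-6) = 28*(-6) = -168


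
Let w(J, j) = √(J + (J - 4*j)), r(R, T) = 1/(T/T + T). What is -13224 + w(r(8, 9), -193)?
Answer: -13224 + 3*√2145/5 ≈ -13196.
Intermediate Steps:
r(R, T) = 1/(1 + T)
w(J, j) = √(-4*j + 2*J)
-13224 + w(r(8, 9), -193) = -13224 + √(-4*(-193) + 2/(1 + 9)) = -13224 + √(772 + 2/10) = -13224 + √(772 + 2*(⅒)) = -13224 + √(772 + ⅕) = -13224 + √(3861/5) = -13224 + 3*√2145/5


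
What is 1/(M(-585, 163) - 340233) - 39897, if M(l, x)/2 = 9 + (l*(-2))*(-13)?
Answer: -14787224596/370635 ≈ -39897.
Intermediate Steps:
M(l, x) = 18 + 52*l (M(l, x) = 2*(9 + (l*(-2))*(-13)) = 2*(9 - 2*l*(-13)) = 2*(9 + 26*l) = 18 + 52*l)
1/(M(-585, 163) - 340233) - 39897 = 1/((18 + 52*(-585)) - 340233) - 39897 = 1/((18 - 30420) - 340233) - 39897 = 1/(-30402 - 340233) - 39897 = 1/(-370635) - 39897 = -1/370635 - 39897 = -14787224596/370635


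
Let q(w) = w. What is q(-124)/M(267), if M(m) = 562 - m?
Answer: -124/295 ≈ -0.42034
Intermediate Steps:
q(-124)/M(267) = -124/(562 - 1*267) = -124/(562 - 267) = -124/295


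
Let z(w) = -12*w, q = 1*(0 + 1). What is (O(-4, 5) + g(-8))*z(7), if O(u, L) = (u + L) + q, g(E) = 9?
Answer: -924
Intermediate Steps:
q = 1 (q = 1*1 = 1)
O(u, L) = 1 + L + u (O(u, L) = (u + L) + 1 = (L + u) + 1 = 1 + L + u)
(O(-4, 5) + g(-8))*z(7) = ((1 + 5 - 4) + 9)*(-12*7) = (2 + 9)*(-84) = 11*(-84) = -924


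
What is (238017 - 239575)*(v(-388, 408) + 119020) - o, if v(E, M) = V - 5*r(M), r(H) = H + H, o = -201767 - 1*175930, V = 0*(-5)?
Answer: -178698823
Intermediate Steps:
V = 0
o = -377697 (o = -201767 - 175930 = -377697)
r(H) = 2*H
v(E, M) = -10*M (v(E, M) = 0 - 10*M = -10*M)
(238017 - 239575)*(v(-388, 408) + 119020) - o = (238017 - 239575)*(-10*408 + 119020) - 1*(-377697) = -1558*(-4080 + 119020) + 377697 = -1558*114940 + 377697 = -179076520 + 377697 = -178698823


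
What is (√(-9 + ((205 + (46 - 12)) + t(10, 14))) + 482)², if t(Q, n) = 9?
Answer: (482 + √239)² ≈ 2.4747e+5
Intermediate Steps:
(√(-9 + ((205 + (46 - 12)) + t(10, 14))) + 482)² = (√(-9 + ((205 + (46 - 12)) + 9)) + 482)² = (√(-9 + ((205 + 34) + 9)) + 482)² = (√(-9 + (239 + 9)) + 482)² = (√(-9 + 248) + 482)² = (√239 + 482)² = (482 + √239)²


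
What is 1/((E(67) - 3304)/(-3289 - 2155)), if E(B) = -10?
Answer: 2722/1657 ≈ 1.6427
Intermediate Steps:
1/((E(67) - 3304)/(-3289 - 2155)) = 1/((-10 - 3304)/(-3289 - 2155)) = 1/(-3314/(-5444)) = 1/(-3314*(-1/5444)) = 1/(1657/2722) = 2722/1657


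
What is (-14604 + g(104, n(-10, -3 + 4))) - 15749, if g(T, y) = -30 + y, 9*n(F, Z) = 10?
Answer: -273437/9 ≈ -30382.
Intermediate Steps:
n(F, Z) = 10/9 (n(F, Z) = (⅑)*10 = 10/9)
(-14604 + g(104, n(-10, -3 + 4))) - 15749 = (-14604 + (-30 + 10/9)) - 15749 = (-14604 - 260/9) - 15749 = -131696/9 - 15749 = -273437/9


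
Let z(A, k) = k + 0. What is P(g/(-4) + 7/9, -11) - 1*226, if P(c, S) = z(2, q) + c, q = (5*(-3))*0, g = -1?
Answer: -8099/36 ≈ -224.97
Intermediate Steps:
q = 0 (q = -15*0 = 0)
z(A, k) = k
P(c, S) = c (P(c, S) = 0 + c = c)
P(g/(-4) + 7/9, -11) - 1*226 = (-1/(-4) + 7/9) - 1*226 = (-1*(-¼) + 7*(⅑)) - 226 = (¼ + 7/9) - 226 = 37/36 - 226 = -8099/36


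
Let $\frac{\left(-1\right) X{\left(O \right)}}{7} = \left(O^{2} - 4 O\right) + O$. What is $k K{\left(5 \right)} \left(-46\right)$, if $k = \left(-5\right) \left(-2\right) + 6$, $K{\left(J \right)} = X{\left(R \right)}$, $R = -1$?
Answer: $20608$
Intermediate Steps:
$X{\left(O \right)} = - 7 O^{2} + 21 O$ ($X{\left(O \right)} = - 7 \left(\left(O^{2} - 4 O\right) + O\right) = - 7 \left(O^{2} - 3 O\right) = - 7 O^{2} + 21 O$)
$K{\left(J \right)} = -28$ ($K{\left(J \right)} = 7 \left(-1\right) \left(3 - -1\right) = 7 \left(-1\right) \left(3 + 1\right) = 7 \left(-1\right) 4 = -28$)
$k = 16$ ($k = 10 + 6 = 16$)
$k K{\left(5 \right)} \left(-46\right) = 16 \left(-28\right) \left(-46\right) = \left(-448\right) \left(-46\right) = 20608$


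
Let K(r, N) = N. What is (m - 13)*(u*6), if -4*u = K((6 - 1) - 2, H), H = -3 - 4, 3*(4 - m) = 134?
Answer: -1127/2 ≈ -563.50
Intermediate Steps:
m = -122/3 (m = 4 - ⅓*134 = 4 - 134/3 = -122/3 ≈ -40.667)
H = -7
u = 7/4 (u = -¼*(-7) = 7/4 ≈ 1.7500)
(m - 13)*(u*6) = (-122/3 - 13)*((7/4)*6) = -161/3*21/2 = -1127/2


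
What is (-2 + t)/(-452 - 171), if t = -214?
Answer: 216/623 ≈ 0.34671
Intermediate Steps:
(-2 + t)/(-452 - 171) = (-2 - 214)/(-452 - 171) = -216/(-623) = -216*(-1/623) = 216/623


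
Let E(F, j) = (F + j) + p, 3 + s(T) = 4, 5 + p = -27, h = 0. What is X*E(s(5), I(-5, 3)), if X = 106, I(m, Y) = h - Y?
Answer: -3604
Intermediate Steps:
p = -32 (p = -5 - 27 = -32)
I(m, Y) = -Y (I(m, Y) = 0 - Y = -Y)
s(T) = 1 (s(T) = -3 + 4 = 1)
E(F, j) = -32 + F + j (E(F, j) = (F + j) - 32 = -32 + F + j)
X*E(s(5), I(-5, 3)) = 106*(-32 + 1 - 1*3) = 106*(-32 + 1 - 3) = 106*(-34) = -3604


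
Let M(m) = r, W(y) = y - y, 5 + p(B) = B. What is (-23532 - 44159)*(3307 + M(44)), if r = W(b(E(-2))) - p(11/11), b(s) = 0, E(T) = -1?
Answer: -224124901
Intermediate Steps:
p(B) = -5 + B
W(y) = 0
r = 4 (r = 0 - (-5 + 11/11) = 0 - (-5 + 11*(1/11)) = 0 - (-5 + 1) = 0 - 1*(-4) = 0 + 4 = 4)
M(m) = 4
(-23532 - 44159)*(3307 + M(44)) = (-23532 - 44159)*(3307 + 4) = -67691*3311 = -224124901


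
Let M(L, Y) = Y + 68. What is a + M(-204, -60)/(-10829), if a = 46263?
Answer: 500982019/10829 ≈ 46263.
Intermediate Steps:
M(L, Y) = 68 + Y
a + M(-204, -60)/(-10829) = 46263 + (68 - 60)/(-10829) = 46263 + 8*(-1/10829) = 46263 - 8/10829 = 500982019/10829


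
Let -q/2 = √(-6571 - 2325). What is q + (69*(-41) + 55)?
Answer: -2774 - 16*I*√139 ≈ -2774.0 - 188.64*I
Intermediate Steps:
q = -16*I*√139 (q = -2*√(-6571 - 2325) = -16*I*√139 ≈ -188.64*I)
q + (69*(-41) + 55) = -16*I*√139 + (69*(-41) + 55) = -16*I*√139 + (-2829 + 55) = -16*I*√139 - 2774 = -2774 - 16*I*√139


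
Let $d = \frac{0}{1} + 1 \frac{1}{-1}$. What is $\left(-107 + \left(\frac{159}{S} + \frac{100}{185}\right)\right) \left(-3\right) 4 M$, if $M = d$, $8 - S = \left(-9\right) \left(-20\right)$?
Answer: $- \frac{2050173}{1591} \approx -1288.6$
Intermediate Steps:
$S = -172$ ($S = 8 - \left(-9\right) \left(-20\right) = 8 - 180 = -172$)
$d = -1$ ($d = 0 \cdot 1 + 1 \left(-1\right) = 0 - 1 = -1$)
$M = -1$
$\left(-107 + \left(\frac{159}{S} + \frac{100}{185}\right)\right) \left(-3\right) 4 M = \left(-107 + \left(\frac{159}{-172} + \frac{100}{185}\right)\right) \left(-3\right) 4 \left(-1\right) = \left(-107 + \left(159 \left(- \frac{1}{172}\right) + 100 \cdot \frac{1}{185}\right)\right) \left(\left(-12\right) \left(-1\right)\right) = \left(-107 + \left(- \frac{159}{172} + \frac{20}{37}\right)\right) 12 = \left(-107 - \frac{2443}{6364}\right) 12 = \left(- \frac{683391}{6364}\right) 12 = - \frac{2050173}{1591}$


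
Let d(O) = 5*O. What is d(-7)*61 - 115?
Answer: -2250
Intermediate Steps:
d(-7)*61 - 115 = (5*(-7))*61 - 115 = -35*61 - 115 = -2135 - 115 = -2250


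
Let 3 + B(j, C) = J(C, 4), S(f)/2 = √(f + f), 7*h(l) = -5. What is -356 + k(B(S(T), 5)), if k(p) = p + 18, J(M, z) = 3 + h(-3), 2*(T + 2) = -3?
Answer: -2371/7 ≈ -338.71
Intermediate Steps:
T = -7/2 (T = -2 + (½)*(-3) = -2 - 3/2 = -7/2 ≈ -3.5000)
h(l) = -5/7 (h(l) = (⅐)*(-5) = -5/7)
J(M, z) = 16/7 (J(M, z) = 3 - 5/7 = 16/7)
S(f) = 2*√2*√f (S(f) = 2*√(f + f) = 2*√(2*f) = 2*(√2*√f) = 2*√2*√f)
B(j, C) = -5/7 (B(j, C) = -3 + 16/7 = -5/7)
k(p) = 18 + p
-356 + k(B(S(T), 5)) = -356 + (18 - 5/7) = -356 + 121/7 = -2371/7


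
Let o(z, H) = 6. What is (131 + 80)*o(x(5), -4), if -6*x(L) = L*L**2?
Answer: 1266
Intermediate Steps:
x(L) = -L**3/6 (x(L) = -L*L**2/6 = -L**3/6)
(131 + 80)*o(x(5), -4) = (131 + 80)*6 = 211*6 = 1266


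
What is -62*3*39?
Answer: -7254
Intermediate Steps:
-62*3*39 = -186*39 = -7254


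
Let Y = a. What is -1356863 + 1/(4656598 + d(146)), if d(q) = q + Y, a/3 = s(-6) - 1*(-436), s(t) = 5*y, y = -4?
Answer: -6320256999095/4657992 ≈ -1.3569e+6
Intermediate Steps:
s(t) = -20 (s(t) = 5*(-4) = -20)
a = 1248 (a = 3*(-20 - 1*(-436)) = 3*(-20 + 436) = 3*416 = 1248)
Y = 1248
d(q) = 1248 + q (d(q) = q + 1248 = 1248 + q)
-1356863 + 1/(4656598 + d(146)) = -1356863 + 1/(4656598 + (1248 + 146)) = -1356863 + 1/(4656598 + 1394) = -1356863 + 1/4657992 = -6320256999095/4657992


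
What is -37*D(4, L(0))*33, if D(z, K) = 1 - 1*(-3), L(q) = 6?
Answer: -4884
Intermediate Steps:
D(z, K) = 4 (D(z, K) = 1 + 3 = 4)
-37*D(4, L(0))*33 = -37*4*33 = -148*33 = -4884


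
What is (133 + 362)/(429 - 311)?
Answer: 495/118 ≈ 4.1949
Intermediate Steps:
(133 + 362)/(429 - 311) = 495/118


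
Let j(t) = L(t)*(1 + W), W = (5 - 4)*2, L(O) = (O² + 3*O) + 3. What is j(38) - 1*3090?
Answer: 1593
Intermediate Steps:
L(O) = 3 + O² + 3*O
W = 2 (W = 1*2 = 2)
j(t) = 9 + 3*t² + 9*t (j(t) = (3 + t² + 3*t)*(1 + 2) = (3 + t² + 3*t)*3 = 9 + 3*t² + 9*t)
j(38) - 1*3090 = (9 + 3*38² + 9*38) - 1*3090 = (9 + 3*1444 + 342) - 3090 = (9 + 4332 + 342) - 3090 = 4683 - 3090 = 1593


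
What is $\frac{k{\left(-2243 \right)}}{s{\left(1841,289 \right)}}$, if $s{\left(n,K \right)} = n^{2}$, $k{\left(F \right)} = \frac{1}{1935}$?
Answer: $\frac{1}{6558258735} \approx 1.5248 \cdot 10^{-10}$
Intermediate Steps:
$k{\left(F \right)} = \frac{1}{1935}$
$\frac{k{\left(-2243 \right)}}{s{\left(1841,289 \right)}} = \frac{1}{1935 \cdot 1841^{2}} = \frac{1}{1935 \cdot 3389281} = \frac{1}{1935} \cdot \frac{1}{3389281} = \frac{1}{6558258735}$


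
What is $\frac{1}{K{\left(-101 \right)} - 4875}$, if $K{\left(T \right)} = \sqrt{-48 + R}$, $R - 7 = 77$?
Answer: $- \frac{1}{4869} \approx -0.00020538$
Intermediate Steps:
$R = 84$ ($R = 7 + 77 = 84$)
$K{\left(T \right)} = 6$ ($K{\left(T \right)} = \sqrt{-48 + 84} = \sqrt{36} = 6$)
$\frac{1}{K{\left(-101 \right)} - 4875} = \frac{1}{6 - 4875} = \frac{1}{-4869} = - \frac{1}{4869}$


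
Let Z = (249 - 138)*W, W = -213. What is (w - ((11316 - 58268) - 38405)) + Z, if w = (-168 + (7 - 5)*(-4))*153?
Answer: 34786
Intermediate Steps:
w = -26928 (w = (-168 + 2*(-4))*153 = (-168 - 8)*153 = -176*153 = -26928)
Z = -23643 (Z = (249 - 138)*(-213) = 111*(-213) = -23643)
(w - ((11316 - 58268) - 38405)) + Z = (-26928 - ((11316 - 58268) - 38405)) - 23643 = (-26928 - (-46952 - 38405)) - 23643 = (-26928 - 1*(-85357)) - 23643 = (-26928 + 85357) - 23643 = 58429 - 23643 = 34786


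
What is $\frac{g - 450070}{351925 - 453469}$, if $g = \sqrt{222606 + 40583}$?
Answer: $\frac{225035}{50772} - \frac{\sqrt{263189}}{101544} \approx 4.4272$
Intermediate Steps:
$g = \sqrt{263189} \approx 513.02$
$\frac{g - 450070}{351925 - 453469} = \frac{\sqrt{263189} - 450070}{351925 - 453469} = \frac{-450070 + \sqrt{263189}}{-101544} = \left(-450070 + \sqrt{263189}\right) \left(- \frac{1}{101544}\right) = \frac{225035}{50772} - \frac{\sqrt{263189}}{101544}$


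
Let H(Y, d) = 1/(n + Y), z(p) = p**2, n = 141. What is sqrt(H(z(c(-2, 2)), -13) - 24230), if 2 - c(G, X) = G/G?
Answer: I*sqrt(488573578)/142 ≈ 155.66*I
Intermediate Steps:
c(G, X) = 1 (c(G, X) = 2 - G/G = 2 - 1*1 = 2 - 1 = 1)
H(Y, d) = 1/(141 + Y)
sqrt(H(z(c(-2, 2)), -13) - 24230) = sqrt(1/(141 + 1**2) - 24230) = sqrt(1/(141 + 1) - 24230) = sqrt(1/142 - 24230) = sqrt(-3440659/142) = I*sqrt(488573578)/142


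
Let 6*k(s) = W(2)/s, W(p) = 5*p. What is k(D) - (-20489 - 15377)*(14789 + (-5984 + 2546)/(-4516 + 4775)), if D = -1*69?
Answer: 28412004761911/53613 ≈ 5.2995e+8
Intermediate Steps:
D = -69
k(s) = 5/(3*s) (k(s) = ((5*2)/s)/6 = (10/s)/6 = 5/(3*s))
k(D) - (-20489 - 15377)*(14789 + (-5984 + 2546)/(-4516 + 4775)) = (5/3)/(-69) - (-20489 - 15377)*(14789 + (-5984 + 2546)/(-4516 + 4775)) = (5/3)*(-1/69) - (-35866)*(14789 - 3438/259) = -5/207 - (-35866)*(14789 - 3438*1/259) = -5/207 - (-35866)*(14789 - 3438/259) = -5/207 - (-35866)*3826913/259 = -5/207 - 1*(-137256061658/259) = -5/207 + 137256061658/259 = 28412004761911/53613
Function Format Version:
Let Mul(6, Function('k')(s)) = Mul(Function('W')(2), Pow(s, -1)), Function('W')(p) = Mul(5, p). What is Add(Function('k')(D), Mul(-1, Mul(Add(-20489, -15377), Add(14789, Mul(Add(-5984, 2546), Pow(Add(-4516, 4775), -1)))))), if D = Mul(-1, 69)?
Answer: Rational(28412004761911, 53613) ≈ 5.2995e+8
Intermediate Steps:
D = -69
Function('k')(s) = Mul(Rational(5, 3), Pow(s, -1)) (Function('k')(s) = Mul(Rational(1, 6), Mul(Mul(5, 2), Pow(s, -1))) = Mul(Rational(1, 6), Mul(10, Pow(s, -1))) = Mul(Rational(5, 3), Pow(s, -1)))
Add(Function('k')(D), Mul(-1, Mul(Add(-20489, -15377), Add(14789, Mul(Add(-5984, 2546), Pow(Add(-4516, 4775), -1)))))) = Add(Mul(Rational(5, 3), Pow(-69, -1)), Mul(-1, Mul(Add(-20489, -15377), Add(14789, Mul(Add(-5984, 2546), Pow(Add(-4516, 4775), -1)))))) = Add(Mul(Rational(5, 3), Rational(-1, 69)), Mul(-1, Mul(-35866, Add(14789, Mul(-3438, Pow(259, -1)))))) = Add(Rational(-5, 207), Mul(-1, Mul(-35866, Add(14789, Mul(-3438, Rational(1, 259)))))) = Add(Rational(-5, 207), Mul(-1, Mul(-35866, Add(14789, Rational(-3438, 259))))) = Add(Rational(-5, 207), Mul(-1, Mul(-35866, Rational(3826913, 259)))) = Add(Rational(-5, 207), Mul(-1, Rational(-137256061658, 259))) = Add(Rational(-5, 207), Rational(137256061658, 259)) = Rational(28412004761911, 53613)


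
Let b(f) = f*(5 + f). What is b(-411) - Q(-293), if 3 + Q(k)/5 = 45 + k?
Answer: 168121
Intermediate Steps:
Q(k) = 210 + 5*k (Q(k) = -15 + 5*(45 + k) = -15 + (225 + 5*k) = 210 + 5*k)
b(-411) - Q(-293) = -411*(5 - 411) - (210 + 5*(-293)) = -411*(-406) - (210 - 1465) = 166866 - 1*(-1255) = 166866 + 1255 = 168121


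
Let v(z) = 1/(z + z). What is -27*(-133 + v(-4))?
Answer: 28755/8 ≈ 3594.4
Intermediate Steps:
v(z) = 1/(2*z)
-27*(-133 + v(-4)) = -27*(-133 + (½)/(-4)) = -27*(-133 + (½)*(-¼)) = -27*(-133 - ⅛) = -27*(-1065/8) = 28755/8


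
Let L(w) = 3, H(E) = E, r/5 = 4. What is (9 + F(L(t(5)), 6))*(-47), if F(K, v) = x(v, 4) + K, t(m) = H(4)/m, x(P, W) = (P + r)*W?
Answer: -5452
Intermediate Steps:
r = 20 (r = 5*4 = 20)
x(P, W) = W*(20 + P) (x(P, W) = (P + 20)*W = (20 + P)*W = W*(20 + P))
t(m) = 4/m
F(K, v) = 80 + K + 4*v (F(K, v) = 4*(20 + v) + K = (80 + 4*v) + K = 80 + K + 4*v)
(9 + F(L(t(5)), 6))*(-47) = (9 + (80 + 3 + 4*6))*(-47) = (9 + (80 + 3 + 24))*(-47) = (9 + 107)*(-47) = 116*(-47) = -5452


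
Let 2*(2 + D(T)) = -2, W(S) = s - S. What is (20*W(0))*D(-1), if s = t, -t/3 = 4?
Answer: 720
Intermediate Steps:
t = -12 (t = -3*4 = -12)
s = -12
W(S) = -12 - S
D(T) = -3 (D(T) = -2 + (½)*(-2) = -2 - 1 = -3)
(20*W(0))*D(-1) = (20*(-12 - 1*0))*(-3) = (20*(-12 + 0))*(-3) = (20*(-12))*(-3) = -240*(-3) = 720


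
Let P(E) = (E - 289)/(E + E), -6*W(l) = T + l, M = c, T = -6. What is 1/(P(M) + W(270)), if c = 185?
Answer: -185/8192 ≈ -0.022583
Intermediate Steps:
M = 185
W(l) = 1 - l/6 (W(l) = -(-6 + l)/6 = 1 - l/6)
P(E) = (-289 + E)/(2*E) (P(E) = (-289 + E)/((2*E)) = (-289 + E)*(1/(2*E)) = (-289 + E)/(2*E))
1/(P(M) + W(270)) = 1/((½)*(-289 + 185)/185 + (1 - ⅙*270)) = 1/((½)*(1/185)*(-104) + (1 - 45)) = 1/(-52/185 - 44) = 1/(-8192/185) = -185/8192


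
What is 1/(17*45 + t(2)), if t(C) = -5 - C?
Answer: 1/758 ≈ 0.0013193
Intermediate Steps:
1/(17*45 + t(2)) = 1/(17*45 + (-5 - 1*2)) = 1/(765 + (-5 - 2)) = 1/(765 - 7) = 1/758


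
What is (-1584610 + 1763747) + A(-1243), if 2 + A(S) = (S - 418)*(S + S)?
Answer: 4308381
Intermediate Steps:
A(S) = -2 + 2*S*(-418 + S) (A(S) = -2 + (S - 418)*(S + S) = -2 + (-418 + S)*(2*S) = -2 + 2*S*(-418 + S))
(-1584610 + 1763747) + A(-1243) = (-1584610 + 1763747) + (-2 - 836*(-1243) + 2*(-1243)²) = 179137 + (-2 + 1039148 + 2*1545049) = 179137 + (-2 + 1039148 + 3090098) = 179137 + 4129244 = 4308381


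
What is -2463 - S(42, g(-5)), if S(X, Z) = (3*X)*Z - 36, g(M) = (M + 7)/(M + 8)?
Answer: -2511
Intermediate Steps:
g(M) = (7 + M)/(8 + M)
S(X, Z) = -36 + 3*X*Z (S(X, Z) = 3*X*Z - 36 = -36 + 3*X*Z)
-2463 - S(42, g(-5)) = -2463 - (-36 + 3*42*((7 - 5)/(8 - 5))) = -2463 - (-36 + 3*42*(2/3)) = -2463 - (-36 + 3*42*((⅓)*2)) = -2463 - (-36 + 3*42*(⅔)) = -2463 - (-36 + 84) = -2463 - 1*48 = -2463 - 48 = -2511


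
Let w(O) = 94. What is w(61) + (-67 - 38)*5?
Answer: -431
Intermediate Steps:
w(61) + (-67 - 38)*5 = 94 + (-67 - 38)*5 = 94 - 105*5 = 94 - 525 = -431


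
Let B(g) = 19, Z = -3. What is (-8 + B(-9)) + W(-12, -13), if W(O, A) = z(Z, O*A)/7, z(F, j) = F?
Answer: 74/7 ≈ 10.571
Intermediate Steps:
W(O, A) = -3/7
(-8 + B(-9)) + W(-12, -13) = (-8 + 19) - 3/7 = 11 - 3/7 = 74/7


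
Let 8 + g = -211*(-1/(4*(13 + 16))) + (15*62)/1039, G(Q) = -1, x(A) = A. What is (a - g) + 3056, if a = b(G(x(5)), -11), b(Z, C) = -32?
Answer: 365101659/120524 ≈ 3029.3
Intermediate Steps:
a = -32
g = -637083/120524 (g = -8 + (-211*(-1/(4*(13 + 16))) + (15*62)/1039) = -8 + (-211/((-4*29)) + 930*(1/1039)) = -8 + (-211/(-116) + 930/1039) = -8 + (-211*(-1/116) + 930/1039) = -8 + (211/116 + 930/1039) = -8 + 327109/120524 = -637083/120524 ≈ -5.2859)
(a - g) + 3056 = (-32 - 1*(-637083/120524)) + 3056 = (-32 + 637083/120524) + 3056 = -3219685/120524 + 3056 = 365101659/120524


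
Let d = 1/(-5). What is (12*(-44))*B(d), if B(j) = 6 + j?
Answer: -15312/5 ≈ -3062.4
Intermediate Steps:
d = -1/5 ≈ -0.20000
(12*(-44))*B(d) = (12*(-44))*(6 - 1/5) = -528*29/5 = -15312/5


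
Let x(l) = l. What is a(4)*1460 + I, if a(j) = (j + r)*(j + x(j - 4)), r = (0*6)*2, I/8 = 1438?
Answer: 34864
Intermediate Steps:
I = 11504 (I = 8*1438 = 11504)
r = 0 (r = 0*2 = 0)
a(j) = j*(-4 + 2*j) (a(j) = (j + 0)*(j + (j - 4)) = j*(j + (-4 + j)) = j*(-4 + 2*j))
a(4)*1460 + I = (2*4*(-2 + 4))*1460 + 11504 = (2*4*2)*1460 + 11504 = 16*1460 + 11504 = 23360 + 11504 = 34864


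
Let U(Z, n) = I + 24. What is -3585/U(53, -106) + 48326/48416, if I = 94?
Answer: -41967223/1428272 ≈ -29.383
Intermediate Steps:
U(Z, n) = 118 (U(Z, n) = 94 + 24 = 118)
-3585/U(53, -106) + 48326/48416 = -3585/118 + 48326/48416 = -3585*1/118 + 48326*(1/48416) = -3585/118 + 24163/24208 = -41967223/1428272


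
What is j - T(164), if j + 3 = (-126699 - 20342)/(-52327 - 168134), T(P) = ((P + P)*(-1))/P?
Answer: -73420/220461 ≈ -0.33303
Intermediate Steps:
T(P) = -2 (T(P) = ((2*P)*(-1))/P = (-2*P)/P = -2)
j = -514342/220461 (j = -3 + (-126699 - 20342)/(-52327 - 168134) = -3 - 147041/(-220461) = -3 - 147041*(-1/220461) = -3 + 147041/220461 = -514342/220461 ≈ -2.3330)
j - T(164) = -514342/220461 - 1*(-2) = -514342/220461 + 2 = -73420/220461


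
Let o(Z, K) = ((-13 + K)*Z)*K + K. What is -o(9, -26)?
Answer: -9100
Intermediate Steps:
o(Z, K) = K + K*Z*(-13 + K) (o(Z, K) = (Z*(-13 + K))*K + K = K*Z*(-13 + K) + K = K + K*Z*(-13 + K))
-o(9, -26) = -(-26)*(1 - 13*9 - 26*9) = -(-26)*(1 - 117 - 234) = -(-26)*(-350) = -1*9100 = -9100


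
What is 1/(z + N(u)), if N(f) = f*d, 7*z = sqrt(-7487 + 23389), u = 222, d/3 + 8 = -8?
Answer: -261072/2781975281 - 7*sqrt(15902)/5563950562 ≈ -9.4003e-5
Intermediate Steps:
d = -48 (d = -24 + 3*(-8) = -24 - 24 = -48)
z = sqrt(15902)/7 (z = sqrt(-7487 + 23389)/7 = sqrt(15902)/7 ≈ 18.015)
N(f) = -48*f (N(f) = f*(-48) = -48*f)
1/(z + N(u)) = 1/(sqrt(15902)/7 - 48*222) = 1/(sqrt(15902)/7 - 10656) = 1/(-10656 + sqrt(15902)/7)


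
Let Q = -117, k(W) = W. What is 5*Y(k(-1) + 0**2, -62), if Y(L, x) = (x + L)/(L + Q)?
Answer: 315/118 ≈ 2.6695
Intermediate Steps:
Y(L, x) = (L + x)/(-117 + L) (Y(L, x) = (x + L)/(L - 117) = (L + x)/(-117 + L))
5*Y(k(-1) + 0**2, -62) = 5*(((-1 + 0**2) - 62)/(-117 + (-1 + 0**2))) = 5*(((-1 + 0) - 62)/(-117 + (-1 + 0))) = 5*((-1 - 62)/(-117 - 1)) = 5*(-63/(-118)) = 5*(-1/118*(-63)) = 5*(63/118) = 315/118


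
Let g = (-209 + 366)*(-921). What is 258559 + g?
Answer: 113962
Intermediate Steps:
g = -144597 (g = 157*(-921) = -144597)
258559 + g = 258559 - 144597 = 113962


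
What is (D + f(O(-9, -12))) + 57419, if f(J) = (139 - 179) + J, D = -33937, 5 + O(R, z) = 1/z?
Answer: 281243/12 ≈ 23437.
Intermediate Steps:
O(R, z) = -5 + 1/z
f(J) = -40 + J
(D + f(O(-9, -12))) + 57419 = (-33937 + (-40 + (-5 + 1/(-12)))) + 57419 = (-33937 + (-40 + (-5 - 1/12))) + 57419 = (-33937 + (-40 - 61/12)) + 57419 = (-33937 - 541/12) + 57419 = -407785/12 + 57419 = 281243/12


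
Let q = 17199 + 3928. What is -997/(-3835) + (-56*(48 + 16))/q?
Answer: 7318979/81022045 ≈ 0.090333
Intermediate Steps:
q = 21127
-997/(-3835) + (-56*(48 + 16))/q = -997/(-3835) - 56*(48 + 16)/21127 = -997*(-1/3835) - 56*64*(1/21127) = 997/3835 - 3584*1/21127 = 997/3835 - 3584/21127 = 7318979/81022045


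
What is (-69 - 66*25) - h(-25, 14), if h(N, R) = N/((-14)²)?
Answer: -336899/196 ≈ -1718.9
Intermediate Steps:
h(N, R) = N/196
(-69 - 66*25) - h(-25, 14) = (-69 - 66*25) - (-25)/196 = (-69 - 1650) - 1*(-25/196) = -1719 + 25/196 = -336899/196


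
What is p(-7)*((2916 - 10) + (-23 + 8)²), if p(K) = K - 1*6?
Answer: -40703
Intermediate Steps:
p(K) = -6 + K (p(K) = K - 6 = -6 + K)
p(-7)*((2916 - 10) + (-23 + 8)²) = (-6 - 7)*((2916 - 10) + (-23 + 8)²) = -13*(2906 + (-15)²) = -13*(2906 + 225) = -13*3131 = -40703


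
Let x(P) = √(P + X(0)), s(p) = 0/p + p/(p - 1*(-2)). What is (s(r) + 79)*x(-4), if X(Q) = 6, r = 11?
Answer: 1038*√2/13 ≈ 112.92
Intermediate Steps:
s(p) = p/(2 + p) (s(p) = 0 + p/(p + 2) = 0 + p/(2 + p) = p/(2 + p))
x(P) = √(6 + P) (x(P) = √(P + 6) = √(6 + P))
(s(r) + 79)*x(-4) = (11/(2 + 11) + 79)*√(6 - 4) = (11/13 + 79)*√2 = 1038*√2/13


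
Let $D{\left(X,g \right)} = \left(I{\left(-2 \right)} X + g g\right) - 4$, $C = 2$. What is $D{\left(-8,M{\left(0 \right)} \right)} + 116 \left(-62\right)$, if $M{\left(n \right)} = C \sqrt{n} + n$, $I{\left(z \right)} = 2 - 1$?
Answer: $-7204$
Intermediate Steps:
$I{\left(z \right)} = 1$ ($I{\left(z \right)} = 2 - 1 = 1$)
$M{\left(n \right)} = n + 2 \sqrt{n}$ ($M{\left(n \right)} = 2 \sqrt{n} + n = n + 2 \sqrt{n}$)
$D{\left(X,g \right)} = -4 + X + g^{2}$ ($D{\left(X,g \right)} = \left(1 X + g g\right) - 4 = \left(X + g^{2}\right) - 4 = -4 + X + g^{2}$)
$D{\left(-8,M{\left(0 \right)} \right)} + 116 \left(-62\right) = \left(-4 - 8 + \left(0 + 2 \sqrt{0}\right)^{2}\right) + 116 \left(-62\right) = \left(-4 - 8 + \left(0 + 2 \cdot 0\right)^{2}\right) - 7192 = \left(-4 - 8 + \left(0 + 0\right)^{2}\right) - 7192 = \left(-4 - 8 + 0^{2}\right) - 7192 = \left(-4 - 8 + 0\right) - 7192 = -12 - 7192 = -7204$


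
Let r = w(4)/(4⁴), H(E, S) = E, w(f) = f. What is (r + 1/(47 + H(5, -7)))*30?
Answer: 435/416 ≈ 1.0457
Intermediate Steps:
r = 1/64 (r = 4/(4⁴) = 4/256 = 4*(1/256) = 1/64 ≈ 0.015625)
(r + 1/(47 + H(5, -7)))*30 = (1/64 + 1/(47 + 5))*30 = (1/64 + 1/52)*30 = (29/832)*30 = 435/416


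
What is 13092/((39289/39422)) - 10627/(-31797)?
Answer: 16411256988931/1249272333 ≈ 13137.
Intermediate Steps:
13092/((39289/39422)) - 10627/(-31797) = 13092/((39289*(1/39422))) - 10627*(-1/31797) = 13092/(39289/39422) + 10627/31797 = 13092*(39422/39289) + 10627/31797 = 516112824/39289 + 10627/31797 = 16411256988931/1249272333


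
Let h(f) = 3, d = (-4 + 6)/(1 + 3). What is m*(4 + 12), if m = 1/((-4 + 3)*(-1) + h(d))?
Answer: 4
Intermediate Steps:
d = ½ (d = 2/4 = 2*(¼) = ½ ≈ 0.50000)
m = ¼ (m = 1/((-4 + 3)*(-1) + 3) = 1/(-1*(-1) + 3) = 1/(1 + 3) = 1/4 = ¼ ≈ 0.25000)
m*(4 + 12) = (4 + 12)/4 = (¼)*16 = 4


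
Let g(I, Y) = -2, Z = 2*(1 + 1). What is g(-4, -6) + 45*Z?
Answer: 178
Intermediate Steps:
Z = 4 (Z = 2*2 = 4)
g(-4, -6) + 45*Z = -2 + 45*4 = -2 + 180 = 178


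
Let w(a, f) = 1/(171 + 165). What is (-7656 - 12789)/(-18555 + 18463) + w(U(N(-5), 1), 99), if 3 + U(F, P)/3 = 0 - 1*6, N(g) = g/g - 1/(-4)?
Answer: 1717403/7728 ≈ 222.23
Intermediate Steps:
N(g) = 5/4 (N(g) = 1 - 1*(-1/4) = 1 + 1/4 = 5/4)
U(F, P) = -27 (U(F, P) = -9 + 3*(0 - 1*6) = -9 + 3*(0 - 6) = -9 + 3*(-6) = -9 - 18 = -27)
w(a, f) = 1/336
(-7656 - 12789)/(-18555 + 18463) + w(U(N(-5), 1), 99) = (-7656 - 12789)/(-18555 + 18463) + 1/336 = -20445/(-92) + 1/336 = -20445*(-1/92) + 1/336 = 20445/92 + 1/336 = 1717403/7728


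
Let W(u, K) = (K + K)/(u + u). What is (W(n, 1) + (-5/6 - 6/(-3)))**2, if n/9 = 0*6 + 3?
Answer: 4225/2916 ≈ 1.4489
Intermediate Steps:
n = 27 (n = 9*(0*6 + 3) = 9*(0 + 3) = 9*3 = 27)
W(u, K) = K/u (W(u, K) = (2*K)/((2*u)) = (2*K)*(1/(2*u)) = K/u)
(W(n, 1) + (-5/6 - 6/(-3)))**2 = (1/27 + (-5/6 - 6/(-3)))**2 = (1*(1/27) + (-5*1/6 - 6*(-1/3)))**2 = (1/27 + (-5/6 + 2))**2 = (1/27 + 7/6)**2 = (65/54)**2 = 4225/2916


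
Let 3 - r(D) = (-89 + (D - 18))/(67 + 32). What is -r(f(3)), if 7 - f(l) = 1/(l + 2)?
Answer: -662/165 ≈ -4.0121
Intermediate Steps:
f(l) = 7 - 1/(2 + l) (f(l) = 7 - 1/(l + 2) = 7 - 1/(2 + l))
r(D) = 404/99 - D/99 (r(D) = 3 - (-89 + (D - 18))/(67 + 32) = 3 - (-89 + (-18 + D))/99 = 3 - (-107 + D)/99 = 3 - (-107/99 + D/99) = 3 + (107/99 - D/99) = 404/99 - D/99)
-r(f(3)) = -(404/99 - (13 + 7*3)/(99*(2 + 3))) = -(404/99 - (13 + 21)/(99*5)) = -(404/99 - 34/495) = -1*662/165 = -662/165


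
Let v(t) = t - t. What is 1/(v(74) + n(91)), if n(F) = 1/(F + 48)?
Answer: 139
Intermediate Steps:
v(t) = 0
n(F) = 1/(48 + F)
1/(v(74) + n(91)) = 1/(0 + 1/(48 + 91)) = 1/(0 + 1/139) = 1/(1/139) = 139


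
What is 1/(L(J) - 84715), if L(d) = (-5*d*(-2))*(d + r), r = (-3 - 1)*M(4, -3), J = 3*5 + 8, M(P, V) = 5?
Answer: -1/84025 ≈ -1.1901e-5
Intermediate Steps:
J = 23 (J = 15 + 8 = 23)
r = -20 (r = (-3 - 1)*5 = -4*5 = -20)
L(d) = 10*d*(-20 + d) (L(d) = (-5*d*(-2))*(d - 20) = (10*d)*(-20 + d) = 10*d*(-20 + d))
1/(L(J) - 84715) = 1/(10*23*(-20 + 23) - 84715) = 1/(10*23*3 - 84715) = 1/(690 - 84715) = 1/(-84025) = -1/84025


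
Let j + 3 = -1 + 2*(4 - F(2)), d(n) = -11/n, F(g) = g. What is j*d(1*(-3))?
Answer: 0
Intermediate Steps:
j = 0 (j = -3 + (-1 + 2*(4 - 1*2)) = -3 + (-1 + 2*(4 - 2)) = -3 + (-1 + 2*2) = -3 + (-1 + 4) = -3 + 3 = 0)
j*d(1*(-3)) = 0*(-11/(1*(-3))) = 0*(-11/(-3)) = 0*(-11*(-1/3)) = 0*(11/3) = 0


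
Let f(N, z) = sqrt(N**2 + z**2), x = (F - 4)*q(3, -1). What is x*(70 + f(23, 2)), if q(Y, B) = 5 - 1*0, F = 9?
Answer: 1750 + 25*sqrt(533) ≈ 2327.2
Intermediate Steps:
q(Y, B) = 5 (q(Y, B) = 5 + 0 = 5)
x = 25 (x = (9 - 4)*5 = 5*5 = 25)
x*(70 + f(23, 2)) = 25*(70 + sqrt(23**2 + 2**2)) = 25*(70 + sqrt(529 + 4)) = 25*(70 + sqrt(533)) = 1750 + 25*sqrt(533)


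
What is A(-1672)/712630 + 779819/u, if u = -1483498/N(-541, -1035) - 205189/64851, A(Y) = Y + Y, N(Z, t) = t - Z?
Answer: 4450755208392404893/17121820378951540 ≈ 259.95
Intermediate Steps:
A(Y) = 2*Y
u = 48052482716/16018197 (u = -1483498/(-1035 - 1*(-541)) - 205189/64851 = -1483498/(-1035 + 541) - 205189*1/64851 = -1483498/(-494) - 205189/64851 = -1483498*(-1/494) - 205189/64851 = 741749/247 - 205189/64851 = 48052482716/16018197 ≈ 2999.9)
A(-1672)/712630 + 779819/u = (2*(-1672))/712630 + 779819/(48052482716/16018197) = -3344*1/712630 + 779819*(16018197/48052482716) = -1672/356315 + 12491294366343/48052482716 = 4450755208392404893/17121820378951540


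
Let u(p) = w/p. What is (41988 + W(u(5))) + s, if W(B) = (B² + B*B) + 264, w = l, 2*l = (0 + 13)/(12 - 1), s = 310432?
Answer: 2133738369/6050 ≈ 3.5268e+5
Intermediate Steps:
l = 13/22 (l = ((0 + 13)/(12 - 1))/2 = (13/11)/2 = (13*(1/11))/2 = (½)*(13/11) = 13/22 ≈ 0.59091)
w = 13/22 ≈ 0.59091
u(p) = 13/(22*p)
W(B) = 264 + 2*B² (W(B) = (B² + B²) + 264 = 2*B² + 264 = 264 + 2*B²)
(41988 + W(u(5))) + s = (41988 + (264 + 2*((13/22)/5)²)) + 310432 = (41988 + (264 + 2*((13/22)*(⅕))²)) + 310432 = (41988 + (264 + 2*(13/110)²)) + 310432 = (41988 + (264 + 2*(169/12100))) + 310432 = (41988 + (264 + 169/6050)) + 310432 = (41988 + 1597369/6050) + 310432 = 255624769/6050 + 310432 = 2133738369/6050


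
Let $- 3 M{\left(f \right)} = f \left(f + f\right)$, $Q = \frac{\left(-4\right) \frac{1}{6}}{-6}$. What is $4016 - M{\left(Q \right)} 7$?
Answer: $\frac{975902}{243} \approx 4016.1$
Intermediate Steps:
$Q = \frac{1}{9}$ ($Q = \left(-4\right) \frac{1}{6} \left(- \frac{1}{6}\right) = \left(- \frac{2}{3}\right) \left(- \frac{1}{6}\right) = \frac{1}{9} \approx 0.11111$)
$M{\left(f \right)} = - \frac{2 f^{2}}{3}$ ($M{\left(f \right)} = - \frac{f \left(f + f\right)}{3} = - \frac{f 2 f}{3} = - \frac{2 f^{2}}{3}$)
$4016 - M{\left(Q \right)} 7 = 4016 - - \frac{2}{3 \cdot 81} \cdot 7 = 4016 - \left(- \frac{2}{3}\right) \frac{1}{81} \cdot 7 = 4016 - \left(- \frac{2}{243}\right) 7 = 4016 - - \frac{14}{243} = 4016 + \frac{14}{243} = \frac{975902}{243}$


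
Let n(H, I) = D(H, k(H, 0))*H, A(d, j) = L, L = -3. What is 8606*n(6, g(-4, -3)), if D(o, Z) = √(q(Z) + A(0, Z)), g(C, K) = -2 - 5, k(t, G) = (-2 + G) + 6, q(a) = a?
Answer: 51636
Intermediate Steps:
A(d, j) = -3
k(t, G) = 4 + G
g(C, K) = -7
D(o, Z) = √(-3 + Z) (D(o, Z) = √(Z - 3) = √(-3 + Z))
n(H, I) = H (n(H, I) = √(-3 + (4 + 0))*H = √(-3 + 4)*H = √1*H = 1*H = H)
8606*n(6, g(-4, -3)) = 8606*6 = 51636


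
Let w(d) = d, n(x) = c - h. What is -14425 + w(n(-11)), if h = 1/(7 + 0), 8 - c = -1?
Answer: -100913/7 ≈ -14416.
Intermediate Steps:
c = 9 (c = 8 - 1*(-1) = 8 + 1 = 9)
h = 1/7 ≈ 0.14286
n(x) = 62/7 (n(x) = 9 - 1*1/7 = 9 - 1/7 = 62/7)
-14425 + w(n(-11)) = -14425 + 62/7 = -100913/7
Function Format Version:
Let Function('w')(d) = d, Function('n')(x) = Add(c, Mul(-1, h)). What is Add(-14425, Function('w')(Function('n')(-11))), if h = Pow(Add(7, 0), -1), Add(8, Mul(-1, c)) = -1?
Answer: Rational(-100913, 7) ≈ -14416.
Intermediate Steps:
c = 9 (c = Add(8, Mul(-1, -1)) = Add(8, 1) = 9)
h = Rational(1, 7) (h = Pow(7, -1) = Rational(1, 7) ≈ 0.14286)
Function('n')(x) = Rational(62, 7) (Function('n')(x) = Add(9, Mul(-1, Rational(1, 7))) = Add(9, Rational(-1, 7)) = Rational(62, 7))
Add(-14425, Function('w')(Function('n')(-11))) = Add(-14425, Rational(62, 7)) = Rational(-100913, 7)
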